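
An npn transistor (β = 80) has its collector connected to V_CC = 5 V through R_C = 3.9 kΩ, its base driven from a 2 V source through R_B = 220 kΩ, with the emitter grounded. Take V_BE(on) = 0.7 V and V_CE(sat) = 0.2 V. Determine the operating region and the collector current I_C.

active; I_C ≈ 0.47 mA

Assume active. Base-emitter loop: I_B = (V_BB − V_BE)/R_B = (2 − 0.7)/220 = 0.00591 mA.
I_C = β·I_B = 80×0.00591 = 0.473 mA.
V_CE = V_CC − I_C·R_C = 5 − 0.473×3.9 = 3.16 V > V_CE(sat), so the active-region assumption holds.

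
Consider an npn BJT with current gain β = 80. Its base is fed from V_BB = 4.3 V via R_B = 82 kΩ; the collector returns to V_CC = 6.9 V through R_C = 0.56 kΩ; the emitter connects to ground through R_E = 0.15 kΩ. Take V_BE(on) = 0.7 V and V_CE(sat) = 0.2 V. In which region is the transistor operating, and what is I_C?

active; I_C ≈ 3.1 mA

Assume active. Base-emitter loop: I_B = (V_BB − V_BE)/(R_B + (β+1)R_E) = (4.3 − 0.7)/(82 + 81×0.15) = 0.0382 mA.
I_C = β·I_B = 80×0.0382 = 3.06 mA.
V_CE = V_CC − I_C·R_C − I_E·R_E = 6.9 − 3.06×0.56 − 3.1×0.15 = 4.72 V > V_CE(sat), so the active-region assumption holds.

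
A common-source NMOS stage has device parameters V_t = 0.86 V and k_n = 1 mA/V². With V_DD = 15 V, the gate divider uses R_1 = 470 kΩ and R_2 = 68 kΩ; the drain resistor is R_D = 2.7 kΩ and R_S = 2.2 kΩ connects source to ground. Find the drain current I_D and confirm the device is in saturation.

I_D ≈ 0.19 mA

V_G = V_DD·R_2/(R_1+R_2) = 15×68/538 = 1.9 V.
Assume saturation: I_D = (k_n/2)(V_GS − V_t)² with V_GS = V_G − I_D·R_S = 1.9 − 2.2·I_D.
Substituting gives 2.42·I_D² − 3.28·I_D + 0.537 = 0, with roots I_D = 0.19 or 1.16 mA.
The root I_D = 1.16 mA gives V_GS = -0.666 V ≤ V_t, so take I_D = 0.19 mA.
Then V_GS = 1.48 V and V_DS = V_DD − I_D(R_D+R_S) = 15 − 0.19×4.9 = 14.1 V.
Saturation requires V_DS ≥ V_GS − V_t = 0.617 V; 14.1 ≥ 0.617 ✓.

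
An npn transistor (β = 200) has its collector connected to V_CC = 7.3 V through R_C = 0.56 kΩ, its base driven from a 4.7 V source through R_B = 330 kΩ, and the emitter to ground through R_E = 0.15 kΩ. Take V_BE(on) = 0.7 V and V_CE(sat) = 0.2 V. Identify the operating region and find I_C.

Assume active. Base-emitter loop: I_B = (V_BB − V_BE)/(R_B + (β+1)R_E) = (4.7 − 0.7)/(330 + 201×0.15) = 0.0111 mA.
I_C = β·I_B = 200×0.0111 = 2.22 mA.
V_CE = V_CC − I_C·R_C − I_E·R_E = 7.3 − 2.22×0.56 − 2.23×0.15 = 5.72 V > V_CE(sat), so the active-region assumption holds.

active; I_C ≈ 2.2 mA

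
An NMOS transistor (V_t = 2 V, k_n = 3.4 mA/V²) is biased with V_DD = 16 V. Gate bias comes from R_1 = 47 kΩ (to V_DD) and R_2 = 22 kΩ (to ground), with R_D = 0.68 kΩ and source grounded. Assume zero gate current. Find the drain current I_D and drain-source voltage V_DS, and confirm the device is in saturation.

I_D ≈ 16 mA, V_DS ≈ 4.9 V

V_G = V_DD·R_2/(R_1+R_2) = 16×22/69 = 5.1 V. With the source grounded, V_GS = V_G = 5.1 V.
Assume saturation: I_D = (k_n/2)(V_GS − V_t)² = (3.4/2)×(5.1 − 2)² = 1.7×3.1² = 16.4 mA.
V_DS = V_DD − I_D·R_D = 16 − 16.4×0.68 = 4.88 V.
Saturation requires V_DS ≥ V_GS − V_t = 3.1 V; 4.88 ≥ 3.1 ✓.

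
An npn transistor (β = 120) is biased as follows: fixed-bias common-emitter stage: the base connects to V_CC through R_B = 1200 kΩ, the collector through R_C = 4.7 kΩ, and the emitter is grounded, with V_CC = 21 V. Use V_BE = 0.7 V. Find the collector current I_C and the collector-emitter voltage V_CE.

Base loop: V_CC = I_B·R_B + V_BE, so I_B = (21 − 0.7)/1200 kΩ = 0.0169 mA.
In the active region I_C = β·I_B = 120 × 0.0169 = 2.03 mA.
Collector loop: V_CE = V_CC − I_C·R_C = 21 − 2.03×4.7 = 11.5 V.
Since V_CE = 11.5 V > V_CE(sat) ≈ 0.2 V, the transistor is in the active region as assumed.

I_C ≈ 2 mA, V_CE ≈ 11 V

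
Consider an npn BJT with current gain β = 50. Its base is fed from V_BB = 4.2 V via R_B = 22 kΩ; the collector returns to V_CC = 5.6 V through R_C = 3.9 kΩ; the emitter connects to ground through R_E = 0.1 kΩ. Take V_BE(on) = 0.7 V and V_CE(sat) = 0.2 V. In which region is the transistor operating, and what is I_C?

saturation; I_C ≈ 1.3 mA

Assume active: I_B = (4.2 − 0.7)/(22 + 51×0.1) = 0.129 mA, I_C = β·I_B = 6.46 mA.
Then V_CE = 5.6 − 6.46×3.9 − 6.59×0.1 = -20.2 V < 0.2 V — the active assumption fails.
Re-solve with V_CE = 0.2 V. KCL at the emitter: V_E/R_E = (V_BB−0.7−V_E)/R_B + (V_CC−0.2−V_E)/R_C, giving V_E = 0.15 V.
I_C = (V_CC − 0.2 − V_E)/R_C = (5.4 − 0.15)/3.9 = 1.35 mA.
Check: I_B = (3.5 − 0.15)/22 = 0.152 mA, and β·I_B = 7.61 mA > I_C, confirming saturation.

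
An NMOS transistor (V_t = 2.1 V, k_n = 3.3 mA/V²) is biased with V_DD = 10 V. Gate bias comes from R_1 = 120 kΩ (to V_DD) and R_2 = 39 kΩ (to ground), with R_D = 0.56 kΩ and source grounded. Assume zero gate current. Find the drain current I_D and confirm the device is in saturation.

V_G = V_DD·R_2/(R_1+R_2) = 10×39/159 = 2.45 V. With the source grounded, V_GS = V_G = 2.45 V.
Assume saturation: I_D = (k_n/2)(V_GS − V_t)² = (3.3/2)×(2.45 − 2.1)² = 1.65×0.353² = 0.205 mA.
V_DS = V_DD − I_D·R_D = 10 − 0.205×0.56 = 9.88 V.
Saturation requires V_DS ≥ V_GS − V_t = 0.353 V; 9.88 ≥ 0.353 ✓.

I_D ≈ 0.21 mA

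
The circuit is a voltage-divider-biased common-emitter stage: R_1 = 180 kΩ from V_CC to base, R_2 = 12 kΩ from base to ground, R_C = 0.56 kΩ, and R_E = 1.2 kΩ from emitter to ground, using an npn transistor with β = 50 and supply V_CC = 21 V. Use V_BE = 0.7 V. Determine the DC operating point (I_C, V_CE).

Thevenize the base divider: V_Th = V_CC·R_2/(R_1+R_2) = 21×12/192 = 1.31 V, R_Th = R_1‖R_2 = 11.2 kΩ.
Base-emitter loop: V_Th = I_B·R_Th + V_BE + (β+1)I_B·R_E, so I_B = (1.31 − 0.7) / (11.2 + 51×1.2) = 0.00845 mA.
I_C = β·I_B = 50×0.00845 = 0.423 mA, and I_E = (β+1)I_B = 0.431 mA.
V_CE = V_CC − I_C·R_C − I_E·R_E = 21 − 0.423×0.56 − 0.431×1.2 = 20.2 V.
V_CE = 20.2 V > 0.2 V confirms active-region operation.

I_C ≈ 0.42 mA, V_CE ≈ 20 V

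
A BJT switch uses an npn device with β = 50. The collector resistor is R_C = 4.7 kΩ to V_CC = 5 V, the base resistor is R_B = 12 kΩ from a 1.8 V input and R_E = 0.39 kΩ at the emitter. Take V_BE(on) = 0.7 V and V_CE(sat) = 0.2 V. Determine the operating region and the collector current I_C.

Assume active: I_B = (1.8 − 0.7)/(12 + 51×0.39) = 0.0345 mA, I_C = β·I_B = 1.72 mA.
Then V_CE = 5 − 1.72×4.7 − 1.76×0.39 = -3.79 V < 0.2 V — the active assumption fails.
Re-solve with V_CE = 0.2 V. KCL at the emitter: V_E/R_E = (V_BB−0.7−V_E)/R_B + (V_CC−0.2−V_E)/R_C, giving V_E = 0.389 V.
I_C = (V_CC − 0.2 − V_E)/R_C = (4.8 − 0.389)/4.7 = 0.938 mA.
Check: I_B = (1.1 − 0.389)/12 = 0.0592 mA, and β·I_B = 2.96 mA > I_C, confirming saturation.

saturation; I_C ≈ 0.94 mA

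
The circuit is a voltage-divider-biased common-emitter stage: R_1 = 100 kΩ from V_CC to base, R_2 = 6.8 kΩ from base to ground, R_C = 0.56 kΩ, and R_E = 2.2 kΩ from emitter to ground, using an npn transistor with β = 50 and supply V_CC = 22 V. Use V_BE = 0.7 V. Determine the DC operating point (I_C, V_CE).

I_C ≈ 0.3 mA, V_CE ≈ 21 V

Thevenize the base divider: V_Th = V_CC·R_2/(R_1+R_2) = 22×6.8/107 = 1.4 V, R_Th = R_1‖R_2 = 6.37 kΩ.
Base-emitter loop: V_Th = I_B·R_Th + V_BE + (β+1)I_B·R_E, so I_B = (1.4 − 0.7) / (6.37 + 51×2.2) = 0.00591 mA.
I_C = β·I_B = 50×0.00591 = 0.296 mA, and I_E = (β+1)I_B = 0.301 mA.
V_CE = V_CC − I_C·R_C − I_E·R_E = 22 − 0.296×0.56 − 0.301×2.2 = 21.2 V.
V_CE = 21.2 V > 0.2 V confirms active-region operation.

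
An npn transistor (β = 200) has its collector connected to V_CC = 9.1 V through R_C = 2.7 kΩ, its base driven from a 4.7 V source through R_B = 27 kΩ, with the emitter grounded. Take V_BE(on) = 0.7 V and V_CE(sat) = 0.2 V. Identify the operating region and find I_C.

saturation; I_C ≈ 3.3 mA

Assume active: I_B = (4.7 − 0.7)/27 = 0.148 mA, giving I_C = β·I_B = 29.6 mA.
But then V_CE = 9.1 − 29.6×2.7 = -70.9 V < V_CE(sat) = 0.2 V — impossible in the active region.
So the transistor is saturated. With V_CE = 0.2 V, I_C = (V_CC − 0.2)/R_C = 8.9/2.7 = 3.3 mA.
Check: β·I_B = 29.6 mA > I_C = 3.3 mA, confirming saturation.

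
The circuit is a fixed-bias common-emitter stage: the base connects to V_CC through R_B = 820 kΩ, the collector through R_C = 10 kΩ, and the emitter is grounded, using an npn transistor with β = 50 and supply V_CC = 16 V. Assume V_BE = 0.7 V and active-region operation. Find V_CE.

V_CE ≈ 6.7 V

Base loop: V_CC = I_B·R_B + V_BE, so I_B = (16 − 0.7)/820 kΩ = 0.0187 mA.
In the active region I_C = β·I_B = 50 × 0.0187 = 0.933 mA.
Collector loop: V_CE = V_CC − I_C·R_C = 16 − 0.933×10 = 6.67 V.
Since V_CE = 6.67 V > V_CE(sat) ≈ 0.2 V, the transistor is in the active region as assumed.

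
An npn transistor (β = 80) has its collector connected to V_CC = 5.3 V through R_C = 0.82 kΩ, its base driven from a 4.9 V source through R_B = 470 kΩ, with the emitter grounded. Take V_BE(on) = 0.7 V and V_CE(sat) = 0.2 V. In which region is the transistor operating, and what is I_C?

Assume active. Base-emitter loop: I_B = (V_BB − V_BE)/R_B = (4.9 − 0.7)/470 = 0.00894 mA.
I_C = β·I_B = 80×0.00894 = 0.715 mA.
V_CE = V_CC − I_C·R_C = 5.3 − 0.715×0.82 = 4.71 V > V_CE(sat), so the active-region assumption holds.

active; I_C ≈ 0.71 mA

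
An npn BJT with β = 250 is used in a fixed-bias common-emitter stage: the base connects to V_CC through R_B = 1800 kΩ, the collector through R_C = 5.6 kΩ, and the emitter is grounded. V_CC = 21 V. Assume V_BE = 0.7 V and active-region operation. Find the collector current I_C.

I_C ≈ 2.8 mA

Base loop: V_CC = I_B·R_B + V_BE, so I_B = (21 − 0.7)/1800 kΩ = 0.0113 mA.
In the active region I_C = β·I_B = 250 × 0.0113 = 2.82 mA.
Collector loop: V_CE = V_CC − I_C·R_C = 21 − 2.82×5.6 = 5.21 V.
Since V_CE = 5.21 V > V_CE(sat) ≈ 0.2 V, the transistor is in the active region as assumed.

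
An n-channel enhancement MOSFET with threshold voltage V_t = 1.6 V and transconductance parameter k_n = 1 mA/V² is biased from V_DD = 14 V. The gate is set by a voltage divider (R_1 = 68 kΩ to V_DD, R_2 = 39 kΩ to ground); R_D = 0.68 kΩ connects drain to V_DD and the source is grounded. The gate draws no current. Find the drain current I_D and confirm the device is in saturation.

I_D ≈ 6.1 mA

V_G = V_DD·R_2/(R_1+R_2) = 14×39/107 = 5.1 V. With the source grounded, V_GS = V_G = 5.1 V.
Assume saturation: I_D = (k_n/2)(V_GS − V_t)² = (1/2)×(5.1 − 1.6)² = 0.5×3.5² = 6.13 mA.
V_DS = V_DD − I_D·R_D = 14 − 6.13×0.68 = 9.83 V.
Saturation requires V_DS ≥ V_GS − V_t = 3.5 V; 9.83 ≥ 3.5 ✓.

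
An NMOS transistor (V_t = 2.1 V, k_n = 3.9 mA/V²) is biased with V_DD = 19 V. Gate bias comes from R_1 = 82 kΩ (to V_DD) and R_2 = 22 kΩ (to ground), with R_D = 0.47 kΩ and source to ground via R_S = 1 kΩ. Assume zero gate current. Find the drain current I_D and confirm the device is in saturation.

V_G = V_DD·R_2/(R_1+R_2) = 19×22/104 = 4.02 V.
Assume saturation: I_D = (k_n/2)(V_GS − V_t)² with V_GS = V_G − I_D·R_S = 4.02 − 1·I_D.
Substituting gives 1.95·I_D² − 8.48·I_D + 7.18 = 0, with roots I_D = 1.15 or 3.2 mA.
The root I_D = 3.2 mA gives V_GS = 0.819 V ≤ V_t, so take I_D = 1.15 mA.
Then V_GS = 2.87 V and V_DS = V_DD − I_D(R_D+R_S) = 19 − 1.15×1.47 = 17.3 V.
Saturation requires V_DS ≥ V_GS − V_t = 0.768 V; 17.3 ≥ 0.768 ✓.

I_D ≈ 1.2 mA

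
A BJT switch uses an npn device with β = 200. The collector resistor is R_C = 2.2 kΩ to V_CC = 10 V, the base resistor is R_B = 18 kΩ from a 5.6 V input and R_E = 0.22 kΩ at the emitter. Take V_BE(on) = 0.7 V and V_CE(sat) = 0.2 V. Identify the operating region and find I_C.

saturation; I_C ≈ 4 mA

Assume active: I_B = (5.6 − 0.7)/(18 + 201×0.22) = 0.0788 mA, I_C = β·I_B = 15.8 mA.
Then V_CE = 10 − 15.8×2.2 − 15.8×0.22 = -28.1 V < 0.2 V — the active assumption fails.
Re-solve with V_CE = 0.2 V. KCL at the emitter: V_E/R_E = (V_BB−0.7−V_E)/R_B + (V_CC−0.2−V_E)/R_C, giving V_E = 0.935 V.
I_C = (V_CC − 0.2 − V_E)/R_C = (9.8 − 0.935)/2.2 = 4.03 mA.
Check: I_B = (4.9 − 0.935)/18 = 0.22 mA, and β·I_B = 44.1 mA > I_C, confirming saturation.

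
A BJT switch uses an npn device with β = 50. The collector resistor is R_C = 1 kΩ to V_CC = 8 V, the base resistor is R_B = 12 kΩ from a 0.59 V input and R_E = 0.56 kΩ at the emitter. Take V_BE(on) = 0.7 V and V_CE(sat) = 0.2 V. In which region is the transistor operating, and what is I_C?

cutoff; I_C ≈ 0

V_BB = 0.59 V ≤ V_BE(on) = 0.7 V, so the base-emitter junction is not forward biased.
The transistor is in cutoff: I_B = I_C = 0.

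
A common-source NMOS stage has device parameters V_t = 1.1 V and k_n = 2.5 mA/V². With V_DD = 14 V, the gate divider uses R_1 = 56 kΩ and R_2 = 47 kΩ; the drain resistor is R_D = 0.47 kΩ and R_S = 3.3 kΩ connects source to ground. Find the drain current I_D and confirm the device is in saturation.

I_D ≈ 1.3 mA

V_G = V_DD·R_2/(R_1+R_2) = 14×47/103 = 6.39 V.
Assume saturation: I_D = (k_n/2)(V_GS − V_t)² with V_GS = V_G − I_D·R_S = 6.39 − 3.3·I_D.
Substituting gives 13.6·I_D² − 44.6·I_D + 35 = 0, with roots I_D = 1.29 or 1.98 mA.
The root I_D = 1.98 mA gives V_GS = -0.16 V ≤ V_t, so take I_D = 1.29 mA.
Then V_GS = 2.12 V and V_DS = V_DD − I_D(R_D+R_S) = 14 − 1.29×3.77 = 9.12 V.
Saturation requires V_DS ≥ V_GS − V_t = 1.02 V; 9.12 ≥ 1.02 ✓.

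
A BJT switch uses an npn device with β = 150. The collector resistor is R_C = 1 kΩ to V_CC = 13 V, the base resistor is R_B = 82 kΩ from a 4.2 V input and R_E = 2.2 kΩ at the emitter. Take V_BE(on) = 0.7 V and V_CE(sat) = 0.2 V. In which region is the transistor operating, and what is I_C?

active; I_C ≈ 1.3 mA

Assume active. Base-emitter loop: I_B = (V_BB − V_BE)/(R_B + (β+1)R_E) = (4.2 − 0.7)/(82 + 151×2.2) = 0.00845 mA.
I_C = β·I_B = 150×0.00845 = 1.27 mA.
V_CE = V_CC − I_C·R_C − I_E·R_E = 13 − 1.27×1 − 1.28×2.2 = 8.93 V > V_CE(sat), so the active-region assumption holds.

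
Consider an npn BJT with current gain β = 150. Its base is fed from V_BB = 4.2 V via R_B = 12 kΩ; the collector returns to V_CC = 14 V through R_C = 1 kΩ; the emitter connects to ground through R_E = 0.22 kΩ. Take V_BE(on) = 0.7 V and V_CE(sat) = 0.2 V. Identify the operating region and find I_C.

Assume active: I_B = (4.2 − 0.7)/(12 + 151×0.22) = 0.0774 mA, I_C = β·I_B = 11.6 mA.
Then V_CE = 14 − 11.6×1 − 11.7×0.22 = -0.181 V < 0.2 V — the active assumption fails.
Re-solve with V_CE = 0.2 V. KCL at the emitter: V_E/R_E = (V_BB−0.7−V_E)/R_B + (V_CC−0.2−V_E)/R_C, giving V_E = 2.5 V.
I_C = (V_CC − 0.2 − V_E)/R_C = (13.8 − 2.5)/1 = 11.3 mA.
Check: I_B = (3.5 − 2.5)/12 = 0.083 mA, and β·I_B = 12.5 mA > I_C, confirming saturation.

saturation; I_C ≈ 11 mA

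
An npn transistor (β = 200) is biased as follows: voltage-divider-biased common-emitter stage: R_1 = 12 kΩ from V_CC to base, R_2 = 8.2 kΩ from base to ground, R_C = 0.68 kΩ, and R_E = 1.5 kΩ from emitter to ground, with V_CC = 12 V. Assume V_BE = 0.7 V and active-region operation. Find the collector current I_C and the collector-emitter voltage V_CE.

Thevenize the base divider: V_Th = V_CC·R_2/(R_1+R_2) = 12×8.2/20.2 = 4.87 V, R_Th = R_1‖R_2 = 4.87 kΩ.
Base-emitter loop: V_Th = I_B·R_Th + V_BE + (β+1)I_B·R_E, so I_B = (4.87 − 0.7) / (4.87 + 201×1.5) = 0.0136 mA.
I_C = β·I_B = 200×0.0136 = 2.72 mA, and I_E = (β+1)I_B = 2.74 mA.
V_CE = V_CC − I_C·R_C − I_E·R_E = 12 − 2.72×0.68 − 2.74×1.5 = 6.04 V.
V_CE = 6.04 V > 0.2 V confirms active-region operation.

I_C ≈ 2.7 mA, V_CE ≈ 6 V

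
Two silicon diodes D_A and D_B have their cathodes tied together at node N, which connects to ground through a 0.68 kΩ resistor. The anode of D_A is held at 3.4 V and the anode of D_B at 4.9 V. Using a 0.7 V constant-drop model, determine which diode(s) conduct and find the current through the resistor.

Only D_B conducts; I_R ≈ 6.2 mA

Assume both conduct. Then node N would need to be at both 3.4−0.7 = 2.7 V and 4.9−0.7 = 4.2 V, which is impossible.
Assume only D_B conducts: V_N = 4.9 − 0.7 = 4.2 V, so I_R = 4.2/0.68 = 6.18 mA.
Check D_A: its anode-to-cathode voltage is 3.4 − 4.2 = -0.8 V < 0.7 V, so it is off. The assumption is consistent.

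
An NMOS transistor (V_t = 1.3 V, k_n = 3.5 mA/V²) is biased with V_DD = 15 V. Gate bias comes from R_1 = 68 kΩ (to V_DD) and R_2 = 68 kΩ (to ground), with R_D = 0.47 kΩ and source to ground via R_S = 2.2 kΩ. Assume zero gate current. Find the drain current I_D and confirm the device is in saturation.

V_G = V_DD·R_2/(R_1+R_2) = 15×68/136 = 7.5 V.
Assume saturation: I_D = (k_n/2)(V_GS − V_t)² with V_GS = V_G − I_D·R_S = 7.5 − 2.2·I_D.
Substituting gives 8.47·I_D² − 48.7·I_D + 67.3 = 0, with roots I_D = 2.3 or 3.46 mA.
The root I_D = 3.46 mA gives V_GS = -0.106 V ≤ V_t, so take I_D = 2.3 mA.
Then V_GS = 2.45 V and V_DS = V_DD − I_D(R_D+R_S) = 15 − 2.3×2.67 = 8.87 V.
Saturation requires V_DS ≥ V_GS − V_t = 1.15 V; 8.87 ≥ 1.15 ✓.

I_D ≈ 2.3 mA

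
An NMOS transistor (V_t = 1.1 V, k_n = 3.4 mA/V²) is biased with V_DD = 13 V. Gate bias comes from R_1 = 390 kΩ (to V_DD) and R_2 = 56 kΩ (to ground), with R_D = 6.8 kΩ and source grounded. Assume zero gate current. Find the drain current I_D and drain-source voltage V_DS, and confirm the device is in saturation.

V_G = V_DD·R_2/(R_1+R_2) = 13×56/446 = 1.63 V. With the source grounded, V_GS = V_G = 1.63 V.
Assume saturation: I_D = (k_n/2)(V_GS − V_t)² = (3.4/2)×(1.63 − 1.1)² = 1.7×0.532² = 0.482 mA.
V_DS = V_DD − I_D·R_D = 13 − 0.482×6.8 = 9.72 V.
Saturation requires V_DS ≥ V_GS − V_t = 0.532 V; 9.72 ≥ 0.532 ✓.

I_D ≈ 0.48 mA, V_DS ≈ 9.7 V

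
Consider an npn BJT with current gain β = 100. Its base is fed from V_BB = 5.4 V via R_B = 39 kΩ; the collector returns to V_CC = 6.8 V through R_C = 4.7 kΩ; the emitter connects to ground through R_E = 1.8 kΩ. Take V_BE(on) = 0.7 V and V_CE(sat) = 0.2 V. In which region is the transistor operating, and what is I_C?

saturation; I_C ≈ 1 mA

Assume active: I_B = (5.4 − 0.7)/(39 + 101×1.8) = 0.0213 mA, I_C = β·I_B = 2.13 mA.
Then V_CE = 6.8 − 2.13×4.7 − 2.15×1.8 = -7.07 V < 0.2 V — the active assumption fails.
Re-solve with V_CE = 0.2 V. KCL at the emitter: V_E/R_E = (V_BB−0.7−V_E)/R_B + (V_CC−0.2−V_E)/R_C, giving V_E = 1.92 V.
I_C = (V_CC − 0.2 − V_E)/R_C = (6.6 − 1.92)/4.7 = 0.996 mA.
Check: I_B = (4.7 − 1.92)/39 = 0.0713 mA, and β·I_B = 7.13 mA > I_C, confirming saturation.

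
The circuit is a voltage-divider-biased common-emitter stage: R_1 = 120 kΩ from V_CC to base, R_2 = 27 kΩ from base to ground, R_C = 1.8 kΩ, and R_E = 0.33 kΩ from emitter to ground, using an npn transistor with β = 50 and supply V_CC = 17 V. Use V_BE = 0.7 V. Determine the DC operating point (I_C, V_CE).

Thevenize the base divider: V_Th = V_CC·R_2/(R_1+R_2) = 17×27/147 = 3.12 V, R_Th = R_1‖R_2 = 22 kΩ.
Base-emitter loop: V_Th = I_B·R_Th + V_BE + (β+1)I_B·R_E, so I_B = (3.12 − 0.7) / (22 + 51×0.33) = 0.0623 mA.
I_C = β·I_B = 50×0.0623 = 3.12 mA, and I_E = (β+1)I_B = 3.18 mA.
V_CE = V_CC − I_C·R_C − I_E·R_E = 17 − 3.12×1.8 − 3.18×0.33 = 10.3 V.
V_CE = 10.3 V > 0.2 V confirms active-region operation.

I_C ≈ 3.1 mA, V_CE ≈ 10 V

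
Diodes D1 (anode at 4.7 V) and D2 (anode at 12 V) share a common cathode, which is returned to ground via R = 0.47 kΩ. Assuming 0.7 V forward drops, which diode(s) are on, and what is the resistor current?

Only D2 conducts; I_R ≈ 24 mA

Assume both conduct. Then node N would need to be at both 4.7−0.7 = 4 V and 12−0.7 = 11.3 V, which is impossible.
Assume only D2 conducts: V_N = 12 − 0.7 = 11.3 V, so I_R = 11.3/0.47 = 24 mA.
Check D1: its anode-to-cathode voltage is 4.7 − 11.3 = -6.6 V < 0.7 V, so it is off. The assumption is consistent.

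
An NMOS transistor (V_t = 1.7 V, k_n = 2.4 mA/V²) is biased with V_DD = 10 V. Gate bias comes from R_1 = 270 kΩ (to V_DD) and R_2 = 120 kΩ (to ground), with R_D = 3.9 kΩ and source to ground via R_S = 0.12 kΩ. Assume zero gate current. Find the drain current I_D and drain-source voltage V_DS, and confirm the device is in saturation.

I_D ≈ 1.7 mA, V_DS ≈ 3.3 V

V_G = V_DD·R_2/(R_1+R_2) = 10×120/390 = 3.08 V.
Assume saturation: I_D = (k_n/2)(V_GS − V_t)² with V_GS = V_G − I_D·R_S = 3.08 − 0.12·I_D.
Substituting gives 0.0173·I_D² − 1.4·I_D + 2.28 = 0, with roots I_D = 1.66 or 79.2 mA.
The root I_D = 79.2 mA gives V_GS = -6.42 V ≤ V_t, so take I_D = 1.66 mA.
Then V_GS = 2.88 V and V_DS = V_DD − I_D(R_D+R_S) = 10 − 1.66×4.02 = 3.31 V.
Saturation requires V_DS ≥ V_GS − V_t = 1.18 V; 3.31 ≥ 1.18 ✓.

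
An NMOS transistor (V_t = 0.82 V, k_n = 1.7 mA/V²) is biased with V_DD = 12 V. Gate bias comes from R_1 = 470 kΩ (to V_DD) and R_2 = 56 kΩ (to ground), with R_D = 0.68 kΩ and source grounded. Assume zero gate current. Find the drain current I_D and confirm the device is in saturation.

I_D ≈ 0.18 mA

V_G = V_DD·R_2/(R_1+R_2) = 12×56/526 = 1.28 V. With the source grounded, V_GS = V_G = 1.28 V.
Assume saturation: I_D = (k_n/2)(V_GS − V_t)² = (1.7/2)×(1.28 − 0.82)² = 0.85×0.458² = 0.178 mA.
V_DS = V_DD − I_D·R_D = 12 − 0.178×0.68 = 11.9 V.
Saturation requires V_DS ≥ V_GS − V_t = 0.458 V; 11.9 ≥ 0.458 ✓.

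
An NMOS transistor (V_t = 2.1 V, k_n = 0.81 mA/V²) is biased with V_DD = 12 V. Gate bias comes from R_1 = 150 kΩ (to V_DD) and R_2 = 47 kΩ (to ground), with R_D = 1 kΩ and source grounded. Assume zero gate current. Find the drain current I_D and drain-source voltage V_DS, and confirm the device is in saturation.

I_D ≈ 0.24 mA, V_DS ≈ 12 V

V_G = V_DD·R_2/(R_1+R_2) = 12×47/197 = 2.86 V. With the source grounded, V_GS = V_G = 2.86 V.
Assume saturation: I_D = (k_n/2)(V_GS − V_t)² = (0.81/2)×(2.86 − 2.1)² = 0.405×0.763² = 0.236 mA.
V_DS = V_DD − I_D·R_D = 12 − 0.236×1 = 11.8 V.
Saturation requires V_DS ≥ V_GS − V_t = 0.763 V; 11.8 ≥ 0.763 ✓.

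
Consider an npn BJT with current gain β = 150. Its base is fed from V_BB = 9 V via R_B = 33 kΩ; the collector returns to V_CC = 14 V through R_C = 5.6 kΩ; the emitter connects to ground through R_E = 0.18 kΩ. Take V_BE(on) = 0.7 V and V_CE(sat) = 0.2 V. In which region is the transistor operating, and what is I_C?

Assume active: I_B = (9 − 0.7)/(33 + 151×0.18) = 0.138 mA, I_C = β·I_B = 20.7 mA.
Then V_CE = 14 − 20.7×5.6 − 20.8×0.18 = -106 V < 0.2 V — the active assumption fails.
Re-solve with V_CE = 0.2 V. KCL at the emitter: V_E/R_E = (V_BB−0.7−V_E)/R_B + (V_CC−0.2−V_E)/R_C, giving V_E = 0.471 V.
I_C = (V_CC − 0.2 − V_E)/R_C = (13.8 − 0.471)/5.6 = 2.38 mA.
Check: I_B = (8.3 − 0.471)/33 = 0.237 mA, and β·I_B = 35.6 mA > I_C, confirming saturation.

saturation; I_C ≈ 2.4 mA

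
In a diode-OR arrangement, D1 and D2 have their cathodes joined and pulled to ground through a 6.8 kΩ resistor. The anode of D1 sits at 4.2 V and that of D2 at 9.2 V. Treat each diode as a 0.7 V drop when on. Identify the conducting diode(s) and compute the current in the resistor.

Assume both conduct. Then node N would need to be at both 4.2−0.7 = 3.5 V and 9.2−0.7 = 8.5 V, which is impossible.
Assume only D2 conducts: V_N = 9.2 − 0.7 = 8.5 V, so I_R = 8.5/6.8 = 1.25 mA.
Check D1: its anode-to-cathode voltage is 4.2 − 8.5 = -4.3 V < 0.7 V, so it is off. The assumption is consistent.

Only D2 conducts; I_R ≈ 1.2 mA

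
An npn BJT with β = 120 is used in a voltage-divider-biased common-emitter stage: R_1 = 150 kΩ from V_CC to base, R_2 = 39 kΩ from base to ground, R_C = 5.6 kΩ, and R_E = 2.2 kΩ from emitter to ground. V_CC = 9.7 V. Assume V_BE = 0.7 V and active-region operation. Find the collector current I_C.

Thevenize the base divider: V_Th = V_CC·R_2/(R_1+R_2) = 9.7×39/189 = 2 V, R_Th = R_1‖R_2 = 31 kΩ.
Base-emitter loop: V_Th = I_B·R_Th + V_BE + (β+1)I_B·R_E, so I_B = (2 − 0.7) / (31 + 121×2.2) = 0.00438 mA.
I_C = β·I_B = 120×0.00438 = 0.526 mA, and I_E = (β+1)I_B = 0.53 mA.
V_CE = V_CC − I_C·R_C − I_E·R_E = 9.7 − 0.526×5.6 − 0.53×2.2 = 5.59 V.
V_CE = 5.59 V > 0.2 V confirms active-region operation.

I_C ≈ 0.53 mA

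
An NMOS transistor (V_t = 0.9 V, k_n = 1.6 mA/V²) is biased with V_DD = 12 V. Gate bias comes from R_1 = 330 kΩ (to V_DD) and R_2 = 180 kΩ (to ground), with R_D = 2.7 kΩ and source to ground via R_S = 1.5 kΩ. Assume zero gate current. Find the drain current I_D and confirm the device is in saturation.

I_D ≈ 1.4 mA

V_G = V_DD·R_2/(R_1+R_2) = 12×180/510 = 4.24 V.
Assume saturation: I_D = (k_n/2)(V_GS − V_t)² with V_GS = V_G − I_D·R_S = 4.24 − 1.5·I_D.
Substituting gives 1.8·I_D² − 9·I_D + 8.9 = 0, with roots I_D = 1.36 or 3.65 mA.
The root I_D = 3.65 mA gives V_GS = -1.24 V ≤ V_t, so take I_D = 1.36 mA.
Then V_GS = 2.2 V and V_DS = V_DD − I_D(R_D+R_S) = 12 − 1.36×4.2 = 6.31 V.
Saturation requires V_DS ≥ V_GS − V_t = 1.3 V; 6.31 ≥ 1.3 ✓.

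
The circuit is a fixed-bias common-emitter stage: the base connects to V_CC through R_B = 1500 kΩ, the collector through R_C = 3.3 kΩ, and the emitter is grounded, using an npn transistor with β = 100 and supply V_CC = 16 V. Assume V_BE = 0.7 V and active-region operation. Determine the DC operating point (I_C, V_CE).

I_C ≈ 1 mA, V_CE ≈ 13 V

Base loop: V_CC = I_B·R_B + V_BE, so I_B = (16 − 0.7)/1500 kΩ = 0.0102 mA.
In the active region I_C = β·I_B = 100 × 0.0102 = 1.02 mA.
Collector loop: V_CE = V_CC − I_C·R_C = 16 − 1.02×3.3 = 12.6 V.
Since V_CE = 12.6 V > V_CE(sat) ≈ 0.2 V, the transistor is in the active region as assumed.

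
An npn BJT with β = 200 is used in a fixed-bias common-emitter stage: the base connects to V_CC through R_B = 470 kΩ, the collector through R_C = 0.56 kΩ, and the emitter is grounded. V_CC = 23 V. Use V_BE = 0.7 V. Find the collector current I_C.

Base loop: V_CC = I_B·R_B + V_BE, so I_B = (23 − 0.7)/470 kΩ = 0.0474 mA.
In the active region I_C = β·I_B = 200 × 0.0474 = 9.49 mA.
Collector loop: V_CE = V_CC − I_C·R_C = 23 − 9.49×0.56 = 17.7 V.
Since V_CE = 17.7 V > V_CE(sat) ≈ 0.2 V, the transistor is in the active region as assumed.

I_C ≈ 9.5 mA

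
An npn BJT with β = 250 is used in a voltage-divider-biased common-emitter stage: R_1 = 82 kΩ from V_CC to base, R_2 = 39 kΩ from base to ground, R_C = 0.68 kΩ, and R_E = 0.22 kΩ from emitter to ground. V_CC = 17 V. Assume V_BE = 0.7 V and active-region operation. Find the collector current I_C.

I_C ≈ 15 mA

Thevenize the base divider: V_Th = V_CC·R_2/(R_1+R_2) = 17×39/121 = 5.48 V, R_Th = R_1‖R_2 = 26.4 kΩ.
Base-emitter loop: V_Th = I_B·R_Th + V_BE + (β+1)I_B·R_E, so I_B = (5.48 − 0.7) / (26.4 + 251×0.22) = 0.0585 mA.
I_C = β·I_B = 250×0.0585 = 14.6 mA, and I_E = (β+1)I_B = 14.7 mA.
V_CE = V_CC − I_C·R_C − I_E·R_E = 17 − 14.6×0.68 − 14.7×0.22 = 3.82 V.
V_CE = 3.82 V > 0.2 V confirms active-region operation.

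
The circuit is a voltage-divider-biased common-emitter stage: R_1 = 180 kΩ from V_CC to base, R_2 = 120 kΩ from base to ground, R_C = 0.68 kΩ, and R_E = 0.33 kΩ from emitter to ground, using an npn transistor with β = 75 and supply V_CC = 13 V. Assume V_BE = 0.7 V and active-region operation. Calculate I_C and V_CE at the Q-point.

I_C ≈ 3.5 mA, V_CE ≈ 9.5 V

Thevenize the base divider: V_Th = V_CC·R_2/(R_1+R_2) = 13×120/300 = 5.2 V, R_Th = R_1‖R_2 = 72 kΩ.
Base-emitter loop: V_Th = I_B·R_Th + V_BE + (β+1)I_B·R_E, so I_B = (5.2 − 0.7) / (72 + 76×0.33) = 0.0464 mA.
I_C = β·I_B = 75×0.0464 = 3.48 mA, and I_E = (β+1)I_B = 3.52 mA.
V_CE = V_CC − I_C·R_C − I_E·R_E = 13 − 3.48×0.68 − 3.52×0.33 = 9.47 V.
V_CE = 9.47 V > 0.2 V confirms active-region operation.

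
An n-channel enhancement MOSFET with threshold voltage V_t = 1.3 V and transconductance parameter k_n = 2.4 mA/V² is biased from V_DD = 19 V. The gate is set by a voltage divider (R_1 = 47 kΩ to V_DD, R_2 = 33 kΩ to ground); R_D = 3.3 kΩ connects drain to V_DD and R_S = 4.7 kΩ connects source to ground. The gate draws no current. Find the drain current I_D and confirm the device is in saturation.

V_G = V_DD·R_2/(R_1+R_2) = 19×33/80 = 7.84 V.
Assume saturation: I_D = (k_n/2)(V_GS − V_t)² with V_GS = V_G − I_D·R_S = 7.84 − 4.7·I_D.
Substituting gives 26.5·I_D² − 74.7·I_D + 51.3 = 0, with roots I_D = 1.18 or 1.64 mA.
The root I_D = 1.64 mA gives V_GS = 0.131 V ≤ V_t, so take I_D = 1.18 mA.
Then V_GS = 2.29 V and V_DS = V_DD − I_D(R_D+R_S) = 19 − 1.18×8 = 9.56 V.
Saturation requires V_DS ≥ V_GS − V_t = 0.992 V; 9.56 ≥ 0.992 ✓.

I_D ≈ 1.2 mA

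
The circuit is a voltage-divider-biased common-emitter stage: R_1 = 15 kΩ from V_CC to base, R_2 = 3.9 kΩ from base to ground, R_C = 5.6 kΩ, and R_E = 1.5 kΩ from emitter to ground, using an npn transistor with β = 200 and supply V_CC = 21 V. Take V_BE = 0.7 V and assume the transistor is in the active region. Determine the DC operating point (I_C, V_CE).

Thevenize the base divider: V_Th = V_CC·R_2/(R_1+R_2) = 21×3.9/18.9 = 4.33 V, R_Th = R_1‖R_2 = 3.1 kΩ.
Base-emitter loop: V_Th = I_B·R_Th + V_BE + (β+1)I_B·R_E, so I_B = (4.33 − 0.7) / (3.1 + 201×1.5) = 0.0119 mA.
I_C = β·I_B = 200×0.0119 = 2.39 mA, and I_E = (β+1)I_B = 2.4 mA.
V_CE = V_CC − I_C·R_C − I_E·R_E = 21 − 2.39×5.6 − 2.4×1.5 = 4.04 V.
V_CE = 4.04 V > 0.2 V confirms active-region operation.

I_C ≈ 2.4 mA, V_CE ≈ 4 V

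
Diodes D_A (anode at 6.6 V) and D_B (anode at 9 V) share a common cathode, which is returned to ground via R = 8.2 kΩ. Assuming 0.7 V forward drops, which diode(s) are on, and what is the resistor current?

Only D_B conducts; I_R ≈ 1 mA

Assume both conduct. Then node N would need to be at both 6.6−0.7 = 5.9 V and 9−0.7 = 8.3 V, which is impossible.
Assume only D_B conducts: V_N = 9 − 0.7 = 8.3 V, so I_R = 8.3/8.2 = 1.01 mA.
Check D_A: its anode-to-cathode voltage is 6.6 − 8.3 = -1.7 V < 0.7 V, so it is off. The assumption is consistent.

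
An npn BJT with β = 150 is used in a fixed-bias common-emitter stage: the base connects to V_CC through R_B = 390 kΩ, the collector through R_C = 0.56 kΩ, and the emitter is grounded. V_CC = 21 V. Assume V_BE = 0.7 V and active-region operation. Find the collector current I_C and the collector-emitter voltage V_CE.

I_C ≈ 7.8 mA, V_CE ≈ 17 V

Base loop: V_CC = I_B·R_B + V_BE, so I_B = (21 − 0.7)/390 kΩ = 0.0521 mA.
In the active region I_C = β·I_B = 150 × 0.0521 = 7.81 mA.
Collector loop: V_CE = V_CC − I_C·R_C = 21 − 7.81×0.56 = 16.6 V.
Since V_CE = 16.6 V > V_CE(sat) ≈ 0.2 V, the transistor is in the active region as assumed.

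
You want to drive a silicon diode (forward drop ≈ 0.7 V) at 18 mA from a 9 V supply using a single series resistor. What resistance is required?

R ≈ 0.46 kΩ

The resistor drops V_S − V_D = 9 − 0.7 = 8.3 V at 18 mA.
R = 8.3 V / 18 mA = 0.461 kΩ.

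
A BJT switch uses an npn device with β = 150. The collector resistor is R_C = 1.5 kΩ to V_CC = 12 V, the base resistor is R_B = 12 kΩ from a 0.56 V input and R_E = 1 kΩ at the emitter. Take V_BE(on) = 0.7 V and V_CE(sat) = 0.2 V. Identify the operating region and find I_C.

cutoff; I_C ≈ 0

V_BB = 0.56 V ≤ V_BE(on) = 0.7 V, so the base-emitter junction is not forward biased.
The transistor is in cutoff: I_B = I_C = 0.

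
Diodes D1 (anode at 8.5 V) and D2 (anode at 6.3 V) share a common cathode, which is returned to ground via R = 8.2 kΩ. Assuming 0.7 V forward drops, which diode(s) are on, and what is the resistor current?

Only D1 conducts; I_R ≈ 0.95 mA

Assume both conduct. Then node N would need to be at both 8.5−0.7 = 7.8 V and 6.3−0.7 = 5.6 V, which is impossible.
Assume only D1 conducts: V_N = 8.5 − 0.7 = 7.8 V, so I_R = 7.8/8.2 = 0.951 mA.
Check D2: its anode-to-cathode voltage is 6.3 − 7.8 = -1.5 V < 0.7 V, so it is off. The assumption is consistent.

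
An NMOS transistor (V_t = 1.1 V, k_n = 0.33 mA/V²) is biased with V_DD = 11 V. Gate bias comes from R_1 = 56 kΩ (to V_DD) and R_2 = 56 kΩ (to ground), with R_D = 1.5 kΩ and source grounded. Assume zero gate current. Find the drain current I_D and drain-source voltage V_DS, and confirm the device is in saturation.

V_G = V_DD·R_2/(R_1+R_2) = 11×56/112 = 5.5 V. With the source grounded, V_GS = V_G = 5.5 V.
Assume saturation: I_D = (k_n/2)(V_GS − V_t)² = (0.33/2)×(5.5 − 1.1)² = 0.165×4.4² = 3.19 mA.
V_DS = V_DD − I_D·R_D = 11 − 3.19×1.5 = 6.21 V.
Saturation requires V_DS ≥ V_GS − V_t = 4.4 V; 6.21 ≥ 4.4 ✓.

I_D ≈ 3.2 mA, V_DS ≈ 6.2 V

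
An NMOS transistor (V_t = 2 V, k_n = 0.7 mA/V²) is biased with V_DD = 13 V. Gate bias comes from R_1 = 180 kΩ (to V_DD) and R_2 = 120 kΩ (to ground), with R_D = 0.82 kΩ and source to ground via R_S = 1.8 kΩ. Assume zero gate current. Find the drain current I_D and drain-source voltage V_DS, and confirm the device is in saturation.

I_D ≈ 0.89 mA, V_DS ≈ 11 V

V_G = V_DD·R_2/(R_1+R_2) = 13×120/300 = 5.2 V.
Assume saturation: I_D = (k_n/2)(V_GS − V_t)² with V_GS = V_G − I_D·R_S = 5.2 − 1.8·I_D.
Substituting gives 1.13·I_D² − 5.03·I_D + 3.58 = 0, with roots I_D = 0.891 or 3.55 mA.
The root I_D = 3.55 mA gives V_GS = -1.18 V ≤ V_t, so take I_D = 0.891 mA.
Then V_GS = 3.6 V and V_DS = V_DD − I_D(R_D+R_S) = 13 − 0.891×2.62 = 10.7 V.
Saturation requires V_DS ≥ V_GS − V_t = 1.6 V; 10.7 ≥ 1.6 ✓.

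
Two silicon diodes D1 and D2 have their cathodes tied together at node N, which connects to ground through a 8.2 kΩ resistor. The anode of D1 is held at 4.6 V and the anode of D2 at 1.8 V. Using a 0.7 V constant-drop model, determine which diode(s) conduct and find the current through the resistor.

Only D1 conducts; I_R ≈ 0.48 mA

Assume both conduct. Then node N would need to be at both 4.6−0.7 = 3.9 V and 1.8−0.7 = 1.1 V, which is impossible.
Assume only D1 conducts: V_N = 4.6 − 0.7 = 3.9 V, so I_R = 3.9/8.2 = 0.476 mA.
Check D2: its anode-to-cathode voltage is 1.8 − 3.9 = -2.1 V < 0.7 V, so it is off. The assumption is consistent.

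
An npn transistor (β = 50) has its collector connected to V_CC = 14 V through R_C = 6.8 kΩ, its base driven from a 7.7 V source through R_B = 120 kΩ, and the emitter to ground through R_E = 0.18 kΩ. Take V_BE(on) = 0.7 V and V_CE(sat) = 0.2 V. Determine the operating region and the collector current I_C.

Assume active: I_B = (7.7 − 0.7)/(120 + 51×0.18) = 0.0542 mA, I_C = β·I_B = 2.71 mA.
Then V_CE = 14 − 2.71×6.8 − 2.76×0.18 = -4.92 V < 0.2 V — the active assumption fails.
Re-solve with V_CE = 0.2 V. KCL at the emitter: V_E/R_E = (V_BB−0.7−V_E)/R_B + (V_CC−0.2−V_E)/R_C, giving V_E = 0.366 V.
I_C = (V_CC − 0.2 − V_E)/R_C = (13.8 − 0.366)/6.8 = 1.98 mA.
Check: I_B = (7 − 0.366)/120 = 0.0553 mA, and β·I_B = 2.76 mA > I_C, confirming saturation.

saturation; I_C ≈ 2 mA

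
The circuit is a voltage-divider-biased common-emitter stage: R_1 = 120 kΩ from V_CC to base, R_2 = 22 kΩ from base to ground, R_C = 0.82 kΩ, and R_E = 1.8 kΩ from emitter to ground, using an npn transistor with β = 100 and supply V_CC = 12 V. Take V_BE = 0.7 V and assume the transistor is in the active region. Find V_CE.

Thevenize the base divider: V_Th = V_CC·R_2/(R_1+R_2) = 12×22/142 = 1.86 V, R_Th = R_1‖R_2 = 18.6 kΩ.
Base-emitter loop: V_Th = I_B·R_Th + V_BE + (β+1)I_B·R_E, so I_B = (1.86 − 0.7) / (18.6 + 101×1.8) = 0.00578 mA.
I_C = β·I_B = 100×0.00578 = 0.578 mA, and I_E = (β+1)I_B = 0.584 mA.
V_CE = V_CC − I_C·R_C − I_E·R_E = 12 − 0.578×0.82 − 0.584×1.8 = 10.5 V.
V_CE = 10.5 V > 0.2 V confirms active-region operation.

V_CE ≈ 10 V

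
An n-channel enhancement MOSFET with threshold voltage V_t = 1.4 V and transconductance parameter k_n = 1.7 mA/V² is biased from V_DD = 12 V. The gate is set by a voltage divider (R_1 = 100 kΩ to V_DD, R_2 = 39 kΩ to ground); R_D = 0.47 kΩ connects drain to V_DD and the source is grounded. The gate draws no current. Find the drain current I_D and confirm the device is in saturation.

I_D ≈ 3.3 mA

V_G = V_DD·R_2/(R_1+R_2) = 12×39/139 = 3.37 V. With the source grounded, V_GS = V_G = 3.37 V.
Assume saturation: I_D = (k_n/2)(V_GS − V_t)² = (1.7/2)×(3.37 − 1.4)² = 0.85×1.97² = 3.29 mA.
V_DS = V_DD − I_D·R_D = 12 − 3.29×0.47 = 10.5 V.
Saturation requires V_DS ≥ V_GS − V_t = 1.97 V; 10.5 ≥ 1.97 ✓.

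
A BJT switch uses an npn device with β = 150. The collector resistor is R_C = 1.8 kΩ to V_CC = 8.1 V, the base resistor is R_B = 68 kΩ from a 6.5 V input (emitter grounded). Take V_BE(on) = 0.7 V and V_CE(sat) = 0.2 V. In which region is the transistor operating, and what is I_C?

saturation; I_C ≈ 4.4 mA

Assume active: I_B = (6.5 − 0.7)/68 = 0.0853 mA, giving I_C = β·I_B = 12.8 mA.
But then V_CE = 8.1 − 12.8×1.8 = -14.9 V < V_CE(sat) = 0.2 V — impossible in the active region.
So the transistor is saturated. With V_CE = 0.2 V, I_C = (V_CC − 0.2)/R_C = 7.9/1.8 = 4.39 mA.
Check: β·I_B = 12.8 mA > I_C = 4.39 mA, confirming saturation.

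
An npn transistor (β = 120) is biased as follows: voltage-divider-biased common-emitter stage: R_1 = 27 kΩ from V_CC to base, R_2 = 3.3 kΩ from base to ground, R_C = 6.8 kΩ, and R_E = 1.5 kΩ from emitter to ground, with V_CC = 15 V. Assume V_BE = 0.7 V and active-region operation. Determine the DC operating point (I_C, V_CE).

I_C ≈ 0.61 mA, V_CE ≈ 10 V

Thevenize the base divider: V_Th = V_CC·R_2/(R_1+R_2) = 15×3.3/30.3 = 1.63 V, R_Th = R_1‖R_2 = 2.94 kΩ.
Base-emitter loop: V_Th = I_B·R_Th + V_BE + (β+1)I_B·R_E, so I_B = (1.63 − 0.7) / (2.94 + 121×1.5) = 0.00506 mA.
I_C = β·I_B = 120×0.00506 = 0.607 mA, and I_E = (β+1)I_B = 0.613 mA.
V_CE = V_CC − I_C·R_C − I_E·R_E = 15 − 0.607×6.8 − 0.613×1.5 = 9.95 V.
V_CE = 9.95 V > 0.2 V confirms active-region operation.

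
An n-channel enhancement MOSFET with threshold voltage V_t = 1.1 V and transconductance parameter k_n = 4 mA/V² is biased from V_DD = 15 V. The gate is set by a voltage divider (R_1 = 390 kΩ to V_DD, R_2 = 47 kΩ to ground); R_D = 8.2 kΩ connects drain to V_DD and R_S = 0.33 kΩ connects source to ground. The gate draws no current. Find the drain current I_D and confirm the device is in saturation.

V_G = V_DD·R_2/(R_1+R_2) = 15×47/437 = 1.61 V.
Assume saturation: I_D = (k_n/2)(V_GS − V_t)² with V_GS = V_G − I_D·R_S = 1.61 − 0.33·I_D.
Substituting gives 0.218·I_D² − 1.68·I_D + 0.527 = 0, with roots I_D = 0.328 or 7.37 mA.
The root I_D = 7.37 mA gives V_GS = -0.82 V ≤ V_t, so take I_D = 0.328 mA.
Then V_GS = 1.51 V and V_DS = V_DD − I_D(R_D+R_S) = 15 − 0.328×8.53 = 12.2 V.
Saturation requires V_DS ≥ V_GS − V_t = 0.405 V; 12.2 ≥ 0.405 ✓.

I_D ≈ 0.33 mA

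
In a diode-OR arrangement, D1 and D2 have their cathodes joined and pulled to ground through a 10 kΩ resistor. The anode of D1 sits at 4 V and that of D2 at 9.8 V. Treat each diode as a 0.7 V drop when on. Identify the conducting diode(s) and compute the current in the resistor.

Only D2 conducts; I_R ≈ 0.91 mA

Assume both conduct. Then node N would need to be at both 4−0.7 = 3.3 V and 9.8−0.7 = 9.1 V, which is impossible.
Assume only D2 conducts: V_N = 9.8 − 0.7 = 9.1 V, so I_R = 9.1/10 = 0.91 mA.
Check D1: its anode-to-cathode voltage is 4 − 9.1 = -5.1 V < 0.7 V, so it is off. The assumption is consistent.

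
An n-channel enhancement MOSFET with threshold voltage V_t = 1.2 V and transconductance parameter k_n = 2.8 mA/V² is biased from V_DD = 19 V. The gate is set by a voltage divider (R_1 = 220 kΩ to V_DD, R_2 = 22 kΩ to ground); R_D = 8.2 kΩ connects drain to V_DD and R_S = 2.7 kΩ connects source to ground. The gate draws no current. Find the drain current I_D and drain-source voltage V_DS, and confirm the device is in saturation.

V_G = V_DD·R_2/(R_1+R_2) = 19×22/242 = 1.73 V.
Assume saturation: I_D = (k_n/2)(V_GS − V_t)² with V_GS = V_G − I_D·R_S = 1.73 − 2.7·I_D.
Substituting gives 10.2·I_D² − 4.99·I_D + 0.389 = 0, with roots I_D = 0.0975 or 0.391 mA.
The root I_D = 0.391 mA gives V_GS = 0.672 V ≤ V_t, so take I_D = 0.0975 mA.
Then V_GS = 1.46 V and V_DS = V_DD − I_D(R_D+R_S) = 19 − 0.0975×10.9 = 17.9 V.
Saturation requires V_DS ≥ V_GS − V_t = 0.264 V; 17.9 ≥ 0.264 ✓.

I_D ≈ 0.098 mA, V_DS ≈ 18 V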